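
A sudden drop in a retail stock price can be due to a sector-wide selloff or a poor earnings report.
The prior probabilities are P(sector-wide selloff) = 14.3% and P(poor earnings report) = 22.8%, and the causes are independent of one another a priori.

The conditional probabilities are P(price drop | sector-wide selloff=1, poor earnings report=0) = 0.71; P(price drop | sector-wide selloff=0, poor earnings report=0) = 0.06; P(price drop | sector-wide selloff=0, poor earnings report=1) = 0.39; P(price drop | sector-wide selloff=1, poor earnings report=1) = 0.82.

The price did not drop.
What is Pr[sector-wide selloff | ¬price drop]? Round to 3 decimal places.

Weight on sector-wide selloff=true, given the evidence: 0.032015 + 0.005869 = 0.037884
Normalizer over all consistent configurations: 0.94×0.857×0.772 + 0.61×0.857×0.228 + 0.29×0.143×0.772 + 0.18×0.143×0.228 = 0.778984
P(sector-wide selloff | ¬price drop) = 0.037884/0.778984 ≈ 0.049

Pr[sector-wide selloff | ¬price drop] ≈ 0.049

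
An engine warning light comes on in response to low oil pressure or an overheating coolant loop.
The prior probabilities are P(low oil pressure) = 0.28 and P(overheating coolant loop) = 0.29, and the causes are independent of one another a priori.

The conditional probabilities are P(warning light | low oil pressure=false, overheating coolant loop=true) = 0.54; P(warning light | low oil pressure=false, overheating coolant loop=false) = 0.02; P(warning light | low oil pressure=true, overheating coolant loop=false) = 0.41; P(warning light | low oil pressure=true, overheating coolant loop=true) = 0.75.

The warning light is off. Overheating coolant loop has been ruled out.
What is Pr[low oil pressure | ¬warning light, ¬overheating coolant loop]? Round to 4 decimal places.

Enumerate both values of low oil pressure and weight by the priors:
  P(¬warning light | ¬overheating coolant loop) = 0.98×0.72 + 0.59×0.28
        = 0.705600 + 0.165200 = 0.870800
Configurations with low oil pressure contribute 0.165200, so
  P(low oil pressure | ¬warning light, ¬overheating coolant loop) = 0.165200 / 0.870800 ≈ 0.1897

Pr[low oil pressure | ¬warning light, ¬overheating coolant loop] ≈ 0.1897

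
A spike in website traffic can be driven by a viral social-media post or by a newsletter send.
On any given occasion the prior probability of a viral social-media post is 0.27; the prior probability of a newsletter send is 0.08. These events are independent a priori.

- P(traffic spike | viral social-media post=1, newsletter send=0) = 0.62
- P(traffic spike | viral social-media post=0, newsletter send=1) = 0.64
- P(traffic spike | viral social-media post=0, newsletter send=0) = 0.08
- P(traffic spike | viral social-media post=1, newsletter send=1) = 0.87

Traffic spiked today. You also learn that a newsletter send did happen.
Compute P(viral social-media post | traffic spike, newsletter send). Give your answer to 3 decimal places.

P(viral social-media post | traffic spike, newsletter send) ≈ 0.335

Numerator (weight on configurations with viral social-media post): 0.87*0.27 = 0.234900
Normalizer over all consistent configurations: 0.64*0.73 + 0.87*0.27 = 0.702100
Posterior = 0.234900 / 0.702100 ≈ 0.335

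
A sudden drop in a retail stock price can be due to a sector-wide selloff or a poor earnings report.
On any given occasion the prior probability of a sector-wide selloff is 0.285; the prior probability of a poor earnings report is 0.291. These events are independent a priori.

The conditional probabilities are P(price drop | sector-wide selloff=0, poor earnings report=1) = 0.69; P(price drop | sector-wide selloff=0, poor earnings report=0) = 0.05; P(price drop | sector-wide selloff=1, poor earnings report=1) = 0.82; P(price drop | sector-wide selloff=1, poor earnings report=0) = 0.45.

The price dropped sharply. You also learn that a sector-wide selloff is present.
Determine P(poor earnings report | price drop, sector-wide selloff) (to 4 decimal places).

P(poor earnings report | price drop, sector-wide selloff) ≈ 0.4279

P(price drop | sector-wide selloff) = 0.45·0.709 + 0.82·0.291 = 0.319050 + 0.238620 = 0.557670
Of this, 0.238620 comes from 0.82·0.291 (the poor earnings report=true cases).
P(poor earnings report | price drop, sector-wide selloff) = 0.238620 / 0.557670 ≈ 0.4279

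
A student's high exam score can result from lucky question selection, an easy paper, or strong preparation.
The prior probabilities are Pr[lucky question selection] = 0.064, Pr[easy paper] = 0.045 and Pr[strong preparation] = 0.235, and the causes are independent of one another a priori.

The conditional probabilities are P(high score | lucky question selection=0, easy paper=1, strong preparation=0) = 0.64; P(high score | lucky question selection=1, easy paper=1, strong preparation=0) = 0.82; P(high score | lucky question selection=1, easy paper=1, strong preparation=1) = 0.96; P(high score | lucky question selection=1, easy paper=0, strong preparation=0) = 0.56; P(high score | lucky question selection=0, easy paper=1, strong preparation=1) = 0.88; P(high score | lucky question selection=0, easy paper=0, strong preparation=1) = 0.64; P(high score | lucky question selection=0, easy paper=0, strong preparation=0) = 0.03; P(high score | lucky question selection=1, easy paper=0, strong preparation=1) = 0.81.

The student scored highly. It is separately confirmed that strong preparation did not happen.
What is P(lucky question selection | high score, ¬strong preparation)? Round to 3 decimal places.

Numerator (weight on configurations with lucky question selection): 0.034227 + 0.002362 = 0.036589
Denominator P(high score | ¬strong preparation): 0.03*0.936*0.955 + 0.64*0.936*0.045 + 0.56*0.064*0.955 + 0.82*0.064*0.045 = 0.090362
Posterior = 0.036589 / 0.090362 ≈ 0.405

P(lucky question selection | high score, ¬strong preparation) ≈ 0.405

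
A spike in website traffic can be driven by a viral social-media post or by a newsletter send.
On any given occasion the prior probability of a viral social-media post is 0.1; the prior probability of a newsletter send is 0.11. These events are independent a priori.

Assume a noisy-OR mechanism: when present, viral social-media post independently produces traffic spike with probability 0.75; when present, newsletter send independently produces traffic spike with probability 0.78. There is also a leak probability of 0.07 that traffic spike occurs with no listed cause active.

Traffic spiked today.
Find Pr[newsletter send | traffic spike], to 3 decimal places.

Pr[newsletter send | traffic spike] ≈ 0.418

Under noisy-OR, P(traffic spike | causes) = 1 − (1−0.07)·∏(1−qᵢ) over the active causes.
For the numerator, keep only newsletter send=true terms: 0.078745 + 0.010437 = 0.089182
Denominator P(traffic spike): 0.07·0.9·0.89 + 0.7954·0.9·0.11 + 0.7675·0.1·0.89 + 0.94885·0.1·0.11 = 0.213559
P(newsletter send | traffic spike) = 0.089182/0.213559 ≈ 0.418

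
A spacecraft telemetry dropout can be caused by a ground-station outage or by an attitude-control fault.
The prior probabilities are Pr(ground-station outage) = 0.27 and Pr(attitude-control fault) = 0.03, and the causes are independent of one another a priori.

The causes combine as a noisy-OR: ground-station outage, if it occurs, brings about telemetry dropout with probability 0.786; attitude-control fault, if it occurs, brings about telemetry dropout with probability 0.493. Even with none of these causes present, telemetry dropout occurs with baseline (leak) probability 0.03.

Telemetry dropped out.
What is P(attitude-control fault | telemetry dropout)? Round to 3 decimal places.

Under noisy-OR, P(telemetry dropout | causes) = 1 − (1−0.03)·∏(1−qᵢ) over the active causes.
For the numerator, keep only attitude-control fault=true terms: 0.011130 + 0.007248 = 0.018378
Normalizer over all consistent configurations: 0.03*0.73*0.97 + 0.50821*0.73*0.03 + 0.79242*0.27*0.97 + 0.894757*0.27*0.03 = 0.247156
P(attitude-control fault | telemetry dropout) = 0.018378/0.247156 ≈ 0.074

P(attitude-control fault | telemetry dropout) ≈ 0.074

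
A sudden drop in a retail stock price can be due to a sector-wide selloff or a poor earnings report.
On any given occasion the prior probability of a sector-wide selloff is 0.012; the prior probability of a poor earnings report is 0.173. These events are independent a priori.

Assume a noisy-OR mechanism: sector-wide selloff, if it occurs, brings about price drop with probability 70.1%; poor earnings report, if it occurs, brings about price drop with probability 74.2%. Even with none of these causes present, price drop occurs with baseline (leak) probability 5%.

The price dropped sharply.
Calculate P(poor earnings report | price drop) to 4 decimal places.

Under noisy-OR, P(price drop | causes) = 1 − (1−0.05)·∏(1−qᵢ) over the active causes.
Numerator (weight on configurations with poor earnings report): 0.129031 + 0.001924 = 0.130955
The normalizing constant is 0.05×0.988×0.827 + 0.7549×0.988×0.173 + 0.71595×0.012×0.827 + 0.926715×0.012×0.173 = 0.178914
P(poor earnings report | price drop) = 0.130955/0.178914 ≈ 0.7319

P(poor earnings report | price drop) ≈ 0.7319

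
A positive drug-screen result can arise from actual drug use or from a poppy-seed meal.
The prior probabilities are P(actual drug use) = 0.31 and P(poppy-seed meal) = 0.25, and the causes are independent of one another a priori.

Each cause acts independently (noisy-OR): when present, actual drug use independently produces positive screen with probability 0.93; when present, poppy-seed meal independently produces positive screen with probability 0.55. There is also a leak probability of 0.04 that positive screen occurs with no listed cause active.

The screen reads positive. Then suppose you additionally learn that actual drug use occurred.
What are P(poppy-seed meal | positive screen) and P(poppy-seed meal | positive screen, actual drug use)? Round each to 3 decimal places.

P(poppy-seed meal | positive screen) ≈ 0.422; P(poppy-seed meal | positive screen, actual drug use) ≈ 0.257

Under noisy-OR, P(positive screen | causes) = 1 − (1−0.04)·∏(1−qᵢ) over the active causes.
Weight on poppy-seed meal=true, given the evidence: 0.097980 + 0.075156 = 0.173136
Denominator P(positive screen): 0.04*0.69*0.75 + 0.568*0.69*0.25 + 0.9328*0.31*0.75 + 0.96976*0.31*0.25 = 0.410712
Posterior = 0.173136 / 0.410712 ≈ 0.422

Now condition on the additional information:
Enumerate both values of poppy-seed meal and weight by the priors:
  P(positive screen | actual drug use) = 0.9328*0.75 + 0.96976*0.25
        = 0.699600 + 0.242440 = 0.942040
Keeping only the poppy-seed meal-present terms gives 0.242440, so
  P(poppy-seed meal | positive screen, actual drug use) = 0.242440 / 0.942040 ≈ 0.257
Conditioning on actual drug use lowers the posterior on poppy-seed meal: the classic explaining-away effect in a common-effect structure.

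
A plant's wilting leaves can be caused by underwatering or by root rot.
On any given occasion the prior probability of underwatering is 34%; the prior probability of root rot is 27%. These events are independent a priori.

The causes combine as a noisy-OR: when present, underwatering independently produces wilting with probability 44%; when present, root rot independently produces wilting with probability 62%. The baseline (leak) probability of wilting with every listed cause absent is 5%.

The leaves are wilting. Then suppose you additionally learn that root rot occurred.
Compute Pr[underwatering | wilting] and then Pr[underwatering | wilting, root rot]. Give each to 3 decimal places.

Under noisy-OR, P(wilting | causes) = 1 − (1−0.05)·∏(1−qᵢ) over the active causes.
For the numerator, keep only underwatering=true terms: 0.116158 + 0.073242 = 0.189400
The normalizing constant is 0.05*0.66*0.73 + 0.639*0.66*0.27 + 0.468*0.34*0.73 + 0.79784*0.34*0.27 = 0.327360
P(underwatering | wilting) = 0.189400/0.327360 ≈ 0.579

With the extra evidence:
For the numerator, keep only underwatering=true terms: 0.79784·0.34 = 0.271266
Normalizer over all consistent configurations: 0.639·0.66 + 0.79784·0.34 = 0.693006
P(underwatering | wilting, root rot) = 0.271266/0.693006 ≈ 0.391
Conditioning on root rot lowers the posterior on underwatering: the classic explaining-away effect in a common-effect structure.

Pr[underwatering | wilting] ≈ 0.579; Pr[underwatering | wilting, root rot] ≈ 0.391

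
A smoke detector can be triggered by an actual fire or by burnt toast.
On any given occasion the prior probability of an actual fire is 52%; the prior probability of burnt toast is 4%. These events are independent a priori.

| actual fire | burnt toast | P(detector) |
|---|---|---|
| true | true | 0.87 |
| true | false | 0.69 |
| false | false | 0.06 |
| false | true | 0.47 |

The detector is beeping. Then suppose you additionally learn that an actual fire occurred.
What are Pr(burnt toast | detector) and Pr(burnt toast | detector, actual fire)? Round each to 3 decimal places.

Enumerate the 4 (actual fire, burnt toast) configurations and weight by the priors:
  P(detector) = 0.06·0.48·0.96 + 0.47·0.48·0.04 + 0.69·0.52·0.96 + 0.87·0.52·0.04
        = 0.027648 + 0.009024 + 0.344448 + 0.018096 = 0.399216
Keeping only the burnt toast-present terms gives 0.027120, so
  P(burnt toast | detector) = 0.027120 / 0.399216 ≈ 0.068

Now condition on the additional information:
For the numerator, keep only burnt toast=true terms: 0.87×0.04 = 0.034800
Normalizer over all consistent configurations: 0.69×0.96 + 0.87×0.04 = 0.697200
P(burnt toast | detector, actual fire) = 0.034800/0.697200 ≈ 0.050

Pr(burnt toast | detector) ≈ 0.068; Pr(burnt toast | detector, actual fire) ≈ 0.050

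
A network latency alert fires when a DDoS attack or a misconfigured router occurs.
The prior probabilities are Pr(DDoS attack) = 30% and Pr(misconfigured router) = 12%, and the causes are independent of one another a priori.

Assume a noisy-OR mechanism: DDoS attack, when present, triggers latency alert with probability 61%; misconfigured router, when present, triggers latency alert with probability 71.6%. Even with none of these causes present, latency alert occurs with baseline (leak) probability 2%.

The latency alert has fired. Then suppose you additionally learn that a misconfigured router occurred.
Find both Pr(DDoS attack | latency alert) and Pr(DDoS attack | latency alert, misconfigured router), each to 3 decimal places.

Pr(DDoS attack | latency alert) ≈ 0.728; Pr(DDoS attack | latency alert, misconfigured router) ≈ 0.346

Under noisy-OR, P(latency alert | causes) = 1 − (1−0.02)·∏(1−qᵢ) over the active causes.
P(latency alert) = 0.02×0.7×0.88 + 0.72168×0.7×0.12 + 0.6178×0.3×0.88 + 0.891455×0.3×0.12 = 0.012320 + 0.060621 + 0.163099 + 0.032092 = 0.268132
Restricting to configurations with DDoS attack present: 0.163099 + 0.032092 = 0.195191.
So P(DDoS attack | latency alert) = 0.195191/0.268132 ≈ 0.728.

With the extra evidence:
P(latency alert | misconfigured router) = 0.72168*0.7 + 0.891455*0.3 = 0.505176 + 0.267436 = 0.772612
The DDoS attack-present share is 0.891455*0.3 = 0.267436.
P(DDoS attack | latency alert, misconfigured router) = 0.267436 / 0.772612 ≈ 0.346
— misconfigured router explains away the evidence for DDoS attack.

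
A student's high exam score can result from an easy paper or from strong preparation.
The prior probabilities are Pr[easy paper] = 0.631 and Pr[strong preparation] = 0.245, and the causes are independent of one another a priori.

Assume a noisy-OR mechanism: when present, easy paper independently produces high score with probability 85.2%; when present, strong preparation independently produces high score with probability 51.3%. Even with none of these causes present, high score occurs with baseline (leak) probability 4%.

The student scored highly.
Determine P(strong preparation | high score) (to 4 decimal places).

Under noisy-OR, P(high score | causes) = 1 − (1−0.04)·∏(1−qᵢ) over the active causes.
Numerator (weight on configurations with strong preparation): 0.048139 + 0.143898 = 0.192037
Denominator P(high score): 0.04*0.369*0.755 + 0.53248*0.369*0.245 + 0.85792*0.631*0.755 + 0.930807*0.631*0.245 = 0.611898
Posterior = 0.192037 / 0.611898 ≈ 0.3138

P(strong preparation | high score) ≈ 0.3138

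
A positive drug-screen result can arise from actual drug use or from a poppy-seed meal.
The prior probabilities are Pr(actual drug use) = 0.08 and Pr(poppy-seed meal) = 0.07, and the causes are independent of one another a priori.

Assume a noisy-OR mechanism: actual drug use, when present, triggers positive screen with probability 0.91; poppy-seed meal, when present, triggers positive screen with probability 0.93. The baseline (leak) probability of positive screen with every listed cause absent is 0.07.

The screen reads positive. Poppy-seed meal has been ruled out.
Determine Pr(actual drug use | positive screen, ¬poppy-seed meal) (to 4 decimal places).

Pr(actual drug use | positive screen, ¬poppy-seed meal) ≈ 0.5323

Under noisy-OR, P(positive screen | causes) = 1 − (1−0.07)·∏(1−qᵢ) over the active causes.
P(positive screen | ¬poppy-seed meal) = 0.07×0.92 + 0.9163×0.08 = 0.064400 + 0.073304 = 0.137704
The actual drug use-present share is 0.9163×0.08 = 0.073304.
P(actual drug use | positive screen, ¬poppy-seed meal) = 0.073304 / 0.137704 ≈ 0.5323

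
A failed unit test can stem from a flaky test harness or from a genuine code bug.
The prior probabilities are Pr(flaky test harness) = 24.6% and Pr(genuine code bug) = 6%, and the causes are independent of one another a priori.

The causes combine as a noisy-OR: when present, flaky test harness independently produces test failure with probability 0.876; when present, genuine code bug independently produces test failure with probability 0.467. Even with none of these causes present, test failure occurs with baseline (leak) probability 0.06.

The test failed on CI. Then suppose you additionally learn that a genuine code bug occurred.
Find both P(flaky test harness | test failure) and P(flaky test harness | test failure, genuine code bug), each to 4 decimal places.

Under noisy-OR, P(test failure | causes) = 1 − (1−0.06)·∏(1−qᵢ) over the active causes.
For the numerator, keep only flaky test harness=true terms: 0.204287 + 0.013843 = 0.218130
The normalizing constant is 0.06·0.754·0.94 + 0.49898·0.754·0.06 + 0.88344·0.246·0.94 + 0.937874·0.246·0.06 = 0.283230
Posterior = 0.218130 / 0.283230 ≈ 0.7702

Now also conditioning on genuine code bug=true:
P(test failure | genuine code bug) = 0.49898×0.754 + 0.937874×0.246 = 0.376231 + 0.230717 = 0.606948
Of this, 0.230717 comes from 0.937874×0.246 (the flaky test harness=true cases).
So P(flaky test harness | test failure, genuine code bug) = 0.230717/0.606948 ≈ 0.3801.

P(flaky test harness | test failure) ≈ 0.7702; P(flaky test harness | test failure, genuine code bug) ≈ 0.3801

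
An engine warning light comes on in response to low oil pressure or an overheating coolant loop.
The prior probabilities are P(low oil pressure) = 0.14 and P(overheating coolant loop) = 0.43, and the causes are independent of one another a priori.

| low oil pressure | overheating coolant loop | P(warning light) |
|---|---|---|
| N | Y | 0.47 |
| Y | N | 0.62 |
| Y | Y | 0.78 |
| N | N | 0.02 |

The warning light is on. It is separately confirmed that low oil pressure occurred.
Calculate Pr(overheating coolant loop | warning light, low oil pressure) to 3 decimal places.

P(warning light | low oil pressure) = 0.62*0.57 + 0.78*0.43 = 0.353400 + 0.335400 = 0.688800
Of this, 0.335400 comes from 0.78*0.43 (the overheating coolant loop=true cases).
So P(overheating coolant loop | warning light, low oil pressure) = 0.335400/0.688800 ≈ 0.487.

Pr(overheating coolant loop | warning light, low oil pressure) ≈ 0.487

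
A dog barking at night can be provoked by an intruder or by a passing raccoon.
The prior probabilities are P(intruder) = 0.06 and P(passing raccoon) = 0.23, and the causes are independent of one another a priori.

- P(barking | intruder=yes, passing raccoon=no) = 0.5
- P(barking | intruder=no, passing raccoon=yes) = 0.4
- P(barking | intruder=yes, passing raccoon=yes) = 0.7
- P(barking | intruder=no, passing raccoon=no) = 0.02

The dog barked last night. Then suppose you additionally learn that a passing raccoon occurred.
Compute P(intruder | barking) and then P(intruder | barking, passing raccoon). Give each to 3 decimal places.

P(intruder | barking) ≈ 0.245; P(intruder | barking, passing raccoon) ≈ 0.100

Numerator (weight on configurations with intruder): 0.023100 + 0.009660 = 0.032760
Normalizer over all consistent configurations: 0.02×0.94×0.77 + 0.4×0.94×0.23 + 0.5×0.06×0.77 + 0.7×0.06×0.23 = 0.133716
P(intruder | barking) = 0.032760/0.133716 ≈ 0.245

Now condition on the additional information:
Numerator (weight on configurations with intruder): 0.7·0.06 = 0.042000
Normalizer over all consistent configurations: 0.4·0.94 + 0.7·0.06 = 0.418000
Posterior = 0.042000 / 0.418000 ≈ 0.100
The drop from 0.245 to 0.100 is the explaining-away (discounting) effect.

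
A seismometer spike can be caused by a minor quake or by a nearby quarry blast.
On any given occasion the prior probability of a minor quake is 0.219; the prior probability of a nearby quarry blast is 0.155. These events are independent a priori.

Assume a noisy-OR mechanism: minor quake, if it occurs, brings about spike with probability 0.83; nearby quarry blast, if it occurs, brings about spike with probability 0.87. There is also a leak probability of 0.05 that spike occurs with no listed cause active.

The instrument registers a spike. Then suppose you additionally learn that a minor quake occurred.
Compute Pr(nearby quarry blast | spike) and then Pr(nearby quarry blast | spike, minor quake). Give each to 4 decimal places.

Pr(nearby quarry blast | spike) ≈ 0.4255; Pr(nearby quarry blast | spike, minor quake) ≈ 0.1764

Under noisy-OR, P(spike | causes) = 1 − (1−0.05)·∏(1−qᵢ) over the active causes.
Weight on nearby quarry blast=true, given the evidence: 0.106105 + 0.033232 = 0.139337
Denominator P(spike): 0.05·0.781·0.845 + 0.8765·0.781·0.155 + 0.8385·0.219·0.845 + 0.979005·0.219·0.155 = 0.327503
P(nearby quarry blast | spike) = 0.139337/0.327503 ≈ 0.4255

Now also conditioning on minor quake=true:
Enumerate both values of nearby quarry blast and weight by the priors:
  P(spike | minor quake) = 0.8385*0.845 + 0.979005*0.155
        = 0.708533 + 0.151746 = 0.860279
Keeping only the nearby quarry blast-present terms gives 0.151746, so
  P(nearby quarry blast | spike, minor quake) = 0.151746 / 0.860279 ≈ 0.1764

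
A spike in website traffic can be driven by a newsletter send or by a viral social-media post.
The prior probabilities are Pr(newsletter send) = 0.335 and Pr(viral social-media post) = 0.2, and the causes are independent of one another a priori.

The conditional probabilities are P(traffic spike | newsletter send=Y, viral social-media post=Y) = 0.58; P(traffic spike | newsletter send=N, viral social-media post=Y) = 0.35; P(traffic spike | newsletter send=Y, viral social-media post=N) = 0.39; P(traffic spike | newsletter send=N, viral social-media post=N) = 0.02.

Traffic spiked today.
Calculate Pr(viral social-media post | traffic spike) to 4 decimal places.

P(traffic spike) = 0.02*0.665*0.8 + 0.35*0.665*0.2 + 0.39*0.335*0.8 + 0.58*0.335*0.2 = 0.010640 + 0.046550 + 0.104520 + 0.038860 = 0.200570
Of this, 0.085410 comes from 0.046550 + 0.038860 (the viral social-media post=true cases).
So P(viral social-media post | traffic spike) = 0.085410/0.200570 ≈ 0.4258.

Pr(viral social-media post | traffic spike) ≈ 0.4258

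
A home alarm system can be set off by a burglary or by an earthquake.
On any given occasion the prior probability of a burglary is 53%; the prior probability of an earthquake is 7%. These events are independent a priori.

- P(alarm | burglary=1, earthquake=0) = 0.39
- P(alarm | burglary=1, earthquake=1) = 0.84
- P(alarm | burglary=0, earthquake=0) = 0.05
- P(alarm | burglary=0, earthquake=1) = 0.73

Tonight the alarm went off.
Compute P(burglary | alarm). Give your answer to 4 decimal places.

By total probability over the 4 (burglary, earthquake) configurations:
  P(alarm) = 0.05×0.47×0.93 + 0.73×0.47×0.07 + 0.39×0.53×0.93 + 0.84×0.53×0.07
        = 0.021855 + 0.024017 + 0.192231 + 0.031164 = 0.269267
The terms with burglary present sum to 0.223395, so
  P(burglary | alarm) = 0.223395 / 0.269267 ≈ 0.8296

P(burglary | alarm) ≈ 0.8296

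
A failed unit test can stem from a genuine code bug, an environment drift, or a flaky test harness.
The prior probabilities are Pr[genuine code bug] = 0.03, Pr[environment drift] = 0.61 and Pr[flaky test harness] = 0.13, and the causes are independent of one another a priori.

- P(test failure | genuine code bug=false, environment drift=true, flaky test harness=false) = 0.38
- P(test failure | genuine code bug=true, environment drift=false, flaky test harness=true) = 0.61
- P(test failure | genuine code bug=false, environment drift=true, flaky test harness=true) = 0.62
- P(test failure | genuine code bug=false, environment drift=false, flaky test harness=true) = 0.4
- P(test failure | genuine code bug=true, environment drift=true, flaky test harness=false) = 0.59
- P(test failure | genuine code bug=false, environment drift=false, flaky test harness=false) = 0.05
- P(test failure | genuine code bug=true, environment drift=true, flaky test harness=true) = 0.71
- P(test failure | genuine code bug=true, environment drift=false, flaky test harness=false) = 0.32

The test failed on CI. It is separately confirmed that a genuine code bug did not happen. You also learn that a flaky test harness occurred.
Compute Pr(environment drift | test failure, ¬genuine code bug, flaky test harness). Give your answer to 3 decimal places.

Pr(environment drift | test failure, ¬genuine code bug, flaky test harness) ≈ 0.708

P(test failure | ¬genuine code bug, flaky test harness) = 0.4*0.39 + 0.62*0.61 = 0.156000 + 0.378200 = 0.534200
Of this, 0.378200 comes from 0.62*0.61 (the environment drift=true cases).
Hence the posterior is 0.378200/0.534200 ≈ 0.708.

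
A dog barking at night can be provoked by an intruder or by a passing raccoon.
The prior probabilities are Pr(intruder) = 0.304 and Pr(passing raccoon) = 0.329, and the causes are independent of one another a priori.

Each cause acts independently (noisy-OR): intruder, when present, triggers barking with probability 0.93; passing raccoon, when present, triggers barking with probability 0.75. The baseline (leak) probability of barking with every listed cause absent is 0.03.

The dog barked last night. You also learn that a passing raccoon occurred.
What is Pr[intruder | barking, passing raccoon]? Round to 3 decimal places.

Under noisy-OR, P(barking | causes) = 1 − (1−0.03)·∏(1−qᵢ) over the active causes.
Sum P(barking|·) weighted by the priors over both values of intruder:
  P(barking | passing raccoon) = 0.7575*0.696 + 0.983025*0.304
        = 0.527220 + 0.298840 = 0.826060
Configurations with intruder contribute 0.298840, so
  P(intruder | barking, passing raccoon) = 0.298840 / 0.826060 ≈ 0.362

Pr[intruder | barking, passing raccoon] ≈ 0.362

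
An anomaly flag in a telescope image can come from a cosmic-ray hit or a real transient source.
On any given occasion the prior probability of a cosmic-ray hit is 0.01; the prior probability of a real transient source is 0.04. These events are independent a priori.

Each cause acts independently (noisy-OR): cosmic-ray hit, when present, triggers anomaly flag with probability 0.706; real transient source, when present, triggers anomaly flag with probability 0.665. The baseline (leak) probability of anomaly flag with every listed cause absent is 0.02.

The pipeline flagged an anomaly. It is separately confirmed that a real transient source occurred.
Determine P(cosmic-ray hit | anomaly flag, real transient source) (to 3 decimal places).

Under noisy-OR, P(anomaly flag | causes) = 1 − (1−0.02)·∏(1−qᵢ) over the active causes.
P(anomaly flag | real transient source) = 0.6717×0.99 + 0.90348×0.01 = 0.664983 + 0.009035 = 0.674018
Restricting to configurations with cosmic-ray hit present: 0.90348×0.01 = 0.009035.
Hence the posterior is 0.009035/0.674018 ≈ 0.013.

P(cosmic-ray hit | anomaly flag, real transient source) ≈ 0.013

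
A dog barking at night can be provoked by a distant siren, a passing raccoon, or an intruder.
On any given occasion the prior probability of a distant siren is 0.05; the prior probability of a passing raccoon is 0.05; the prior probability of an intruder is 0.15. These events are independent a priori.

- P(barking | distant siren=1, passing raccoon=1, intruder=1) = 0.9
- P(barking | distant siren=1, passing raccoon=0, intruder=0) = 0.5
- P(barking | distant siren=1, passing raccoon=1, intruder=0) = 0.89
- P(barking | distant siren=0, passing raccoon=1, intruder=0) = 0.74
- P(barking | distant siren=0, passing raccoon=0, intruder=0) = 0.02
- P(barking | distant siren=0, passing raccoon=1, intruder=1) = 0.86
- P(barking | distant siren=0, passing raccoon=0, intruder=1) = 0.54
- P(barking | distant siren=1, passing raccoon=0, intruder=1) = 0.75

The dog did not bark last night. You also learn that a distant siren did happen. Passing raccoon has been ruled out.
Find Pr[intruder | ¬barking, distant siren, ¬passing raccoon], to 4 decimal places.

P(¬barking | distant siren, ¬passing raccoon) = 0.5×0.85 + 0.25×0.15 = 0.425000 + 0.037500 = 0.462500
The intruder-present share is 0.25×0.15 = 0.037500.
P(intruder | ¬barking, distant siren, ¬passing raccoon) = 0.037500 / 0.462500 ≈ 0.0811

Pr[intruder | ¬barking, distant siren, ¬passing raccoon] ≈ 0.0811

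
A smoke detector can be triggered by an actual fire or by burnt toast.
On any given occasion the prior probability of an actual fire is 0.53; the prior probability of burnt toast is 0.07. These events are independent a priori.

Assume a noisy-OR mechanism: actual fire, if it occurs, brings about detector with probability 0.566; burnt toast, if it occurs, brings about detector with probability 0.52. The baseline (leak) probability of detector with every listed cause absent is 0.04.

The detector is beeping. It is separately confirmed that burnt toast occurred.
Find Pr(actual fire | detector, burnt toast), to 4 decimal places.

Under noisy-OR, P(detector | causes) = 1 − (1−0.04)·∏(1−qᵢ) over the active causes.
Sum P(detector|·) weighted by the priors over both values of actual fire:
  P(detector | burnt toast) = 0.5392*0.47 + 0.800013*0.53
        = 0.253424 + 0.424007 = 0.677431
The terms with actual fire present sum to 0.424007, so
  P(actual fire | detector, burnt toast) = 0.424007 / 0.677431 ≈ 0.6259

Pr(actual fire | detector, burnt toast) ≈ 0.6259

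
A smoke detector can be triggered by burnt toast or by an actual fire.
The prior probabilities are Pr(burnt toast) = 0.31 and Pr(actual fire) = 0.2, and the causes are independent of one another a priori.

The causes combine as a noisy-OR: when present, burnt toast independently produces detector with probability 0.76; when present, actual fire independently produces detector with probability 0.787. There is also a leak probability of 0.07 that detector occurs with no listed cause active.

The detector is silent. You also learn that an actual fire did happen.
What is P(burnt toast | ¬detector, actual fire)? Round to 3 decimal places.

Under noisy-OR, P(detector | causes) = 1 − (1−0.07)·∏(1−qᵢ) over the active causes.
P(¬detector | actual fire) = 0.19809·0.69 + 0.047542·0.31 = 0.136682 + 0.014738 = 0.151420
The burnt toast-present share is 0.047542·0.31 = 0.014738.
So P(burnt toast | ¬detector, actual fire) = 0.014738/0.151420 ≈ 0.097.

P(burnt toast | ¬detector, actual fire) ≈ 0.097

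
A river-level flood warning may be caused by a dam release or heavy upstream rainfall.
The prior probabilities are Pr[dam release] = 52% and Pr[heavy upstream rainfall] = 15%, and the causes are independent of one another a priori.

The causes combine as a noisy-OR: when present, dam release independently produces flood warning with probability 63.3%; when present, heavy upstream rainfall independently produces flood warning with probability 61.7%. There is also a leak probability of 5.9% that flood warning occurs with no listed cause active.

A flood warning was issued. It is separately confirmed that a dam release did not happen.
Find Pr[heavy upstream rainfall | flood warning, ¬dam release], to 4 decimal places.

Pr[heavy upstream rainfall | flood warning, ¬dam release] ≈ 0.6567

Under noisy-OR, P(flood warning | causes) = 1 − (1−0.059)·∏(1−qᵢ) over the active causes.
Weight on heavy upstream rainfall=true, given the evidence: 0.639597·0.15 = 0.095940
The normalizing constant is 0.059·0.85 + 0.639597·0.15 = 0.146090
P(heavy upstream rainfall | flood warning, ¬dam release) = 0.095940/0.146090 ≈ 0.6567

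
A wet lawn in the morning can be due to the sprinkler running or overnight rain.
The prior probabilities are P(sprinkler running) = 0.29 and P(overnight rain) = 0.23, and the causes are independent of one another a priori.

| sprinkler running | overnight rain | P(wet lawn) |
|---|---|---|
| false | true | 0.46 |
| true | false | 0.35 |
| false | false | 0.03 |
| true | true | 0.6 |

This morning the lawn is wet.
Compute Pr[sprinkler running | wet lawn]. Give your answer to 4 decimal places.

Enumerate the 4 (sprinkler running, overnight rain) configurations and weight by the priors:
  P(wet lawn) = 0.03*0.71*0.77 + 0.46*0.71*0.23 + 0.35*0.29*0.77 + 0.6*0.29*0.23
        = 0.016401 + 0.075118 + 0.078155 + 0.040020 = 0.209694
Keeping only the sprinkler running-present terms gives 0.118175, so
  P(sprinkler running | wet lawn) = 0.118175 / 0.209694 ≈ 0.5636

Pr[sprinkler running | wet lawn] ≈ 0.5636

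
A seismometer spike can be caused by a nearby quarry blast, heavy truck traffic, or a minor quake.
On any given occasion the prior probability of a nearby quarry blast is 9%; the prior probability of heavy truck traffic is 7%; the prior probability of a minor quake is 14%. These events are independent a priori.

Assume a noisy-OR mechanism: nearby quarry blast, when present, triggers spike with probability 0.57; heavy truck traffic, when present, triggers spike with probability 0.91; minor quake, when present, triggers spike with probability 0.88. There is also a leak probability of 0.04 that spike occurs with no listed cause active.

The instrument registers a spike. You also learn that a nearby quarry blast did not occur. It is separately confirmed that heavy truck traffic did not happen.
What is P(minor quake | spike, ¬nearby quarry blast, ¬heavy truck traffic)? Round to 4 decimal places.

P(minor quake | spike, ¬nearby quarry blast, ¬heavy truck traffic) ≈ 0.7827

Under noisy-OR, P(spike | causes) = 1 − (1−0.04)·∏(1−qᵢ) over the active causes.
P(spike | ¬nearby quarry blast, ¬heavy truck traffic) = 0.04·0.86 + 0.8848·0.14 = 0.034400 + 0.123872 = 0.158272
Of this, 0.123872 comes from 0.8848·0.14 (the minor quake=true cases).
Hence the posterior is 0.123872/0.158272 ≈ 0.7827.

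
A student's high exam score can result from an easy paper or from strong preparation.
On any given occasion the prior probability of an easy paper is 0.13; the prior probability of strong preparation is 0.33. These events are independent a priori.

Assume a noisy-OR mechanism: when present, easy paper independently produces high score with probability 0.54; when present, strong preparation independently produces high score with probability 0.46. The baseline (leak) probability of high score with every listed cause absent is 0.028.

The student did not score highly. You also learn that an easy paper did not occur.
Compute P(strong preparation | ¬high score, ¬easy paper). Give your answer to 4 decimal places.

Under noisy-OR, P(high score | causes) = 1 − (1−0.028)·∏(1−qᵢ) over the active causes.
Weight on strong preparation=true, given the evidence: 0.52488×0.33 = 0.173210
Denominator P(¬high score | ¬easy paper): 0.972×0.67 + 0.52488×0.33 = 0.824450
P(strong preparation | ¬high score, ¬easy paper) = 0.173210/0.824450 ≈ 0.2101

P(strong preparation | ¬high score, ¬easy paper) ≈ 0.2101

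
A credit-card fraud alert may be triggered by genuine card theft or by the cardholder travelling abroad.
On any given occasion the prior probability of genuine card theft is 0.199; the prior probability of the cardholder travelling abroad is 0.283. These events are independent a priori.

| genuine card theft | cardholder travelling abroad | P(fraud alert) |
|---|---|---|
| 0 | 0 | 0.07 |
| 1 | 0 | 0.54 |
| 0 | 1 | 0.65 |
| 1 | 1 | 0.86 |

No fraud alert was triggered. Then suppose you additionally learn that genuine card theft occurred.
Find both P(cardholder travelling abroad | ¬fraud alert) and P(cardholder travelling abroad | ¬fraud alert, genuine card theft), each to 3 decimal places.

P(¬fraud alert) = 0.93*0.801*0.717 + 0.35*0.801*0.283 + 0.46*0.199*0.717 + 0.14*0.199*0.283 = 0.534115 + 0.079339 + 0.065634 + 0.007884 = 0.686972
Of this, 0.087223 comes from 0.079339 + 0.007884 (the cardholder travelling abroad=true cases).
P(cardholder travelling abroad | ¬fraud alert) = 0.087223 / 0.686972 ≈ 0.127

With the extra evidence:
Sum P(¬fraud alert|·) weighted by the priors over both values of cardholder travelling abroad:
  P(¬fraud alert | genuine card theft) = 0.46·0.717 + 0.14·0.283
        = 0.329820 + 0.039620 = 0.369440
Configurations with cardholder travelling abroad contribute 0.039620, so
  P(cardholder travelling abroad | ¬fraud alert, genuine card theft) = 0.039620 / 0.369440 ≈ 0.107

P(cardholder travelling abroad | ¬fraud alert) ≈ 0.127; P(cardholder travelling abroad | ¬fraud alert, genuine card theft) ≈ 0.107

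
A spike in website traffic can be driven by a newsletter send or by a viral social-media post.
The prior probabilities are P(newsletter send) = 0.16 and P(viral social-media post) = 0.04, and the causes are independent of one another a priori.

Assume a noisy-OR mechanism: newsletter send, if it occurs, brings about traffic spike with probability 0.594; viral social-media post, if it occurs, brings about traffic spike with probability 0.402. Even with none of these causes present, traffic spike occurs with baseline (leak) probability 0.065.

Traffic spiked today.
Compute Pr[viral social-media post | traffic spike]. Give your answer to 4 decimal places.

Pr[viral social-media post | traffic spike] ≈ 0.1180

Under noisy-OR, P(traffic spike | causes) = 1 − (1−0.065)·∏(1−qᵢ) over the active causes.
Numerator (weight on configurations with viral social-media post): 0.014813 + 0.004947 = 0.019760
Denominator P(traffic spike): 0.065×0.84×0.96 + 0.44087×0.84×0.04 + 0.62039×0.16×0.96 + 0.772993×0.16×0.04 = 0.167468
Posterior = 0.019760 / 0.167468 ≈ 0.1180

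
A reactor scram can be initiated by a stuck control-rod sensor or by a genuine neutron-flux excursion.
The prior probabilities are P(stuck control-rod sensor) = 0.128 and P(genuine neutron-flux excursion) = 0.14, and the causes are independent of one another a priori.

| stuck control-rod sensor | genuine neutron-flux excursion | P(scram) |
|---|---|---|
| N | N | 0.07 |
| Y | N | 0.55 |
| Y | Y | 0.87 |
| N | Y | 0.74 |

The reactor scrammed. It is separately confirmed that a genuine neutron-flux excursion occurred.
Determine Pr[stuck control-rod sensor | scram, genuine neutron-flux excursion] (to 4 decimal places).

Pr[stuck control-rod sensor | scram, genuine neutron-flux excursion] ≈ 0.1472

P(scram | genuine neutron-flux excursion) = 0.74*0.872 + 0.87*0.128 = 0.645280 + 0.111360 = 0.756640
Of this, 0.111360 comes from 0.87*0.128 (the stuck control-rod sensor=true cases).
P(stuck control-rod sensor | scram, genuine neutron-flux excursion) = 0.111360 / 0.756640 ≈ 0.1472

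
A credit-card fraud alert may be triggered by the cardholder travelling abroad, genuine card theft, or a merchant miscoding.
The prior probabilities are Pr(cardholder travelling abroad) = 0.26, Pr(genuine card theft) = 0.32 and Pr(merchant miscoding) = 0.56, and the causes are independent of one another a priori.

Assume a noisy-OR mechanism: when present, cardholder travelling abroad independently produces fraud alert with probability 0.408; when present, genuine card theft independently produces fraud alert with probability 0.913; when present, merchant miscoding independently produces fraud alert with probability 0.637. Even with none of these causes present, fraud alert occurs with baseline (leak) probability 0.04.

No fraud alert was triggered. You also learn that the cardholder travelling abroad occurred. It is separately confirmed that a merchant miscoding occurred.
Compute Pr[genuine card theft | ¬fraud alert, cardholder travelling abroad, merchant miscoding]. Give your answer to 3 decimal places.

Under noisy-OR, P(fraud alert | causes) = 1 − (1−0.04)·∏(1−qᵢ) over the active causes.
P(¬fraud alert | cardholder travelling abroad, merchant miscoding) = 0.2063*0.68 + 0.017948*0.32 = 0.140284 + 0.005743 = 0.146027
Of this, 0.005743 comes from 0.017948*0.32 (the genuine card theft=true cases).
P(genuine card theft | ¬fraud alert, cardholder travelling abroad, merchant miscoding) = 0.005743 / 0.146027 ≈ 0.039

Pr[genuine card theft | ¬fraud alert, cardholder travelling abroad, merchant miscoding] ≈ 0.039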